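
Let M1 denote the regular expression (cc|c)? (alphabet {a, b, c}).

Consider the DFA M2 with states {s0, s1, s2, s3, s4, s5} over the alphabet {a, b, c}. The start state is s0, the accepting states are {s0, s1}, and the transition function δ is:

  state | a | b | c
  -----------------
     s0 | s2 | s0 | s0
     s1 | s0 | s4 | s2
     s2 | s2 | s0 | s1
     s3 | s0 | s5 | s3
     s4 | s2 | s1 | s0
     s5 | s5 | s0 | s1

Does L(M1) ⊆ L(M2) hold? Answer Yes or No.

Yes

Converting the expression M1 to a DFA (subset construction, then merging equivalent states) gives the minimal DFA with states {r0, r1, r2, r3}, start state r0, accepting states {r0, r2, r3} and transitions r0: a→r1, b→r1, c→r2; r1: a→r1, b→r1, c→r1; r2: a→r1, b→r1, c→r3; r3: a→r1, b→r1, c→r1.
Exploring the product automaton M1 × M2 from the start pair (r0, s0), following both machines on each input symbol, reaches 7 state pairs: (r0, s0), (r1, s2), (r1, s0), (r2, s0), (r1, s1), (r3, s0), (r1, s4).
M1 accepts in {r0, r2, r3} and M2 accepts in {s0, s1}. The reachable pairs whose M1-component is accepting are (r0, s0), (r2, s0), (r3, s0); in each of them the M2-component is accepting too, so the product for L(M1) \ L(M2) (M1-component accepting, M2-component rejecting) has no reachable accepting pair and the difference is empty.
Hence every string in L(M1) is also in L(M2).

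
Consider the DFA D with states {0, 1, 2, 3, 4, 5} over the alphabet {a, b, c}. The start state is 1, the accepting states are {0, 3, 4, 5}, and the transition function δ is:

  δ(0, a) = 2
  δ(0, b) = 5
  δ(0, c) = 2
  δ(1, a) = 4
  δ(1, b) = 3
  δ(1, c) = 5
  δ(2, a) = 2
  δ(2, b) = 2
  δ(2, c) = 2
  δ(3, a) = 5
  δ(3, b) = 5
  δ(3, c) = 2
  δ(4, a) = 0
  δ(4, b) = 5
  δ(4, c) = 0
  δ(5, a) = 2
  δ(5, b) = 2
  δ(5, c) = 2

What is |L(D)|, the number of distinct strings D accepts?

The useful subgraph on states {0, 1, 3, 4, 5} is acyclic, so L(D) is finite; the longest accepting path visits 4 useful states, giving maximum string length 3.
Counting accepting paths from 1 by length: 3 of length 1, 5 of length 2, 2 of length 3. Total 10.

10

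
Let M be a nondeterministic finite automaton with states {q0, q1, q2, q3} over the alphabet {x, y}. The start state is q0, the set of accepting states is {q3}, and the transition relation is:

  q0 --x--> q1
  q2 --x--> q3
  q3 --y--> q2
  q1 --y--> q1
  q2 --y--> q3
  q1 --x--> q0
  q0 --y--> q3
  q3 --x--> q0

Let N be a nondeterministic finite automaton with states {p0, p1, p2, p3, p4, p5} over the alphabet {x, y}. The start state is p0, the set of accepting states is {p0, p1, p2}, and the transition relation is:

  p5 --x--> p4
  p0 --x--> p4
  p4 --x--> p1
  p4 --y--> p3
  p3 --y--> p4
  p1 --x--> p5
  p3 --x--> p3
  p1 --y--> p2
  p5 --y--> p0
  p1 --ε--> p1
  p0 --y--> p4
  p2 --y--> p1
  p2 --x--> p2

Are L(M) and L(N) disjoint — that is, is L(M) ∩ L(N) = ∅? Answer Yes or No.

No

The string xxy is accepted by both M and N.
Hence L(M) ∩ L(N) ≠ ∅.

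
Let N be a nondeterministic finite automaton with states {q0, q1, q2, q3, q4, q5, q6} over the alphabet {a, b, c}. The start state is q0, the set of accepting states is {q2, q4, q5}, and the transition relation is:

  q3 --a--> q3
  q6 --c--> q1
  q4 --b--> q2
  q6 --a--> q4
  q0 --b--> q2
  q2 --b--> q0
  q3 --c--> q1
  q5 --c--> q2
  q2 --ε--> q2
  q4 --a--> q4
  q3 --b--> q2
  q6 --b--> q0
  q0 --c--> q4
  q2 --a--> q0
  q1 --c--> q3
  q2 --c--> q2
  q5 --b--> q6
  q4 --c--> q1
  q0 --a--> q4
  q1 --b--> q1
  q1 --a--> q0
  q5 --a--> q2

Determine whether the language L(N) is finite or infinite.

infinite

State q0 is reachable from the start and can reach an accepting state, and it lies on the cycle q0 → q2 → q0.
Traversing that cycle any number of times yields accepted strings of unbounded length, so the language is infinite.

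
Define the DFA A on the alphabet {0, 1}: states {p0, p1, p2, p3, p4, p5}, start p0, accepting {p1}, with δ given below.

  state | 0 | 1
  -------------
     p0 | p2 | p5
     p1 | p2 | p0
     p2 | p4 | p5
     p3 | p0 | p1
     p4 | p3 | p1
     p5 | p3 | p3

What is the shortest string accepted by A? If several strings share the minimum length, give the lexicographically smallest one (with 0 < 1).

001

A breadth-first search from p0 reaches an accepting state first via the path p0 → p2 → p4 → p1 on input 001.
No string of length < 3 is accepted (BFS exhausts all shorter strings without reaching an accepting state), and 001 is the lexicographically least accepting string of length 3.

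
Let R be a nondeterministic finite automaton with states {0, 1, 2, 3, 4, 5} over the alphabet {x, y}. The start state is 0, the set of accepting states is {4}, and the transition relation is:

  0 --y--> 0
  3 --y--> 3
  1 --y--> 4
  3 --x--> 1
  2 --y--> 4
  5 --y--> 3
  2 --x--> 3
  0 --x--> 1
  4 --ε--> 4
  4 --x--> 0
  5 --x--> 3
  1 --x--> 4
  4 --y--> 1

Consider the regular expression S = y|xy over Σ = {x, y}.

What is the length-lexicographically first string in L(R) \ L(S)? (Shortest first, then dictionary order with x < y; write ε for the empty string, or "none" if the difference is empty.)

xx

The string xx is accepted by R but not by S.
No shorter string lies in the difference, and xx is the lexicographically first length-2 string in L(R) \ L(S).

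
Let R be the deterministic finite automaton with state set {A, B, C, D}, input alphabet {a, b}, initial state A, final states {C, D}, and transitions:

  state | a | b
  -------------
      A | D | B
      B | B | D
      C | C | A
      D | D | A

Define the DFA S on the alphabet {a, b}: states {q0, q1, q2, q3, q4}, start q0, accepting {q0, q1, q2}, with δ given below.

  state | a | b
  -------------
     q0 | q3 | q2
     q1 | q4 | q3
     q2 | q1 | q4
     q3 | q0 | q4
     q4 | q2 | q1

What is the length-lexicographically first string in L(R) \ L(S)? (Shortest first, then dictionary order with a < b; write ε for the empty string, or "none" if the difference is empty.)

a

The string a is accepted by R but not by S.
No shorter string lies in the difference, and a is the lexicographically first length-1 string in L(R) \ L(S).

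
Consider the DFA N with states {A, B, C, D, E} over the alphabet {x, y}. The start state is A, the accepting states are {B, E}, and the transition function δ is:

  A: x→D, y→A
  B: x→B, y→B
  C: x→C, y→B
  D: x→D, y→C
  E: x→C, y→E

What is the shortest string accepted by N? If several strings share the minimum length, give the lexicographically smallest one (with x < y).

xyy

A breadth-first search from A reaches an accepting state first via the path A → D → C → B on input xyy.
No string of length < 3 is accepted (BFS exhausts all shorter strings without reaching an accepting state), and xyy is the lexicographically least accepting string of length 3.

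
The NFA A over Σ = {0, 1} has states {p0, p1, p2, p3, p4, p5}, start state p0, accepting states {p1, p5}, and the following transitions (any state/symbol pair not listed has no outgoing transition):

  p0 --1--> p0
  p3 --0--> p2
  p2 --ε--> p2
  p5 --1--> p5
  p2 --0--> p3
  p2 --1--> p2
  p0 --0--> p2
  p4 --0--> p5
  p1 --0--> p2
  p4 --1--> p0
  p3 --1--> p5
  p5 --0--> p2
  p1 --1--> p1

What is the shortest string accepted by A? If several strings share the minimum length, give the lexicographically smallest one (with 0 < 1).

A breadth-first search from p0 reaches an accepting state first via the path p0 → p2 → p3 → p5 on input 001.
No string of length < 3 is accepted (BFS exhausts all shorter strings without reaching an accepting state), and 001 is the lexicographically least accepting string of length 3.

001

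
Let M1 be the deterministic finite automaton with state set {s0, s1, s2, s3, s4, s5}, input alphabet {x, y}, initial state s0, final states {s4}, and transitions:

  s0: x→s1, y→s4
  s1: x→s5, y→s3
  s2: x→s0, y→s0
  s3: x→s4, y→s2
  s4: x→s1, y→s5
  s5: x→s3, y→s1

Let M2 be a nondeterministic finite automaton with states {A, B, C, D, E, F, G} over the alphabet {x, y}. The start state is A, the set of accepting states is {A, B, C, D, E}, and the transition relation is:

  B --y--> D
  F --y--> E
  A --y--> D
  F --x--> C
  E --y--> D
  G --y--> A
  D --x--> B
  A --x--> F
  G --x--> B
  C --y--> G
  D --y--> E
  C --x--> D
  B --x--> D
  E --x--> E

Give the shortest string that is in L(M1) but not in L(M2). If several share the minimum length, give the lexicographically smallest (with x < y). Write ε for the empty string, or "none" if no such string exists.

The string xxyyx is accepted by M1 but not by M2.
No shorter string lies in the difference, and xxyyx is the lexicographically first length-5 string in L(M1) \ L(M2).

xxyyx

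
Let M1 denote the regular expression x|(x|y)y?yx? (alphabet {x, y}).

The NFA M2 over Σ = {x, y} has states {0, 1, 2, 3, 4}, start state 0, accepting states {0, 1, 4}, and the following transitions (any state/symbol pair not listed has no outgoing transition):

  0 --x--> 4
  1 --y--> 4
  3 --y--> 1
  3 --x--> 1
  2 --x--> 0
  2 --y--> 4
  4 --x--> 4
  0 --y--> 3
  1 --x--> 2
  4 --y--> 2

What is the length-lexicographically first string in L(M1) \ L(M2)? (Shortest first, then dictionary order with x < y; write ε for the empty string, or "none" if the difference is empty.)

xy

The string xy is accepted by M1 but not by M2.
No shorter string lies in the difference, and xy is the lexicographically first length-2 string in L(M1) \ L(M2).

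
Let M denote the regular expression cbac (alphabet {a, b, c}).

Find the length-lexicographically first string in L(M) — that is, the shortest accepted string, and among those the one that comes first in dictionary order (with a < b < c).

cbac

By inspection of the expression, no string of length less than 4 matches, and cbac is the lexicographically first match of length 4.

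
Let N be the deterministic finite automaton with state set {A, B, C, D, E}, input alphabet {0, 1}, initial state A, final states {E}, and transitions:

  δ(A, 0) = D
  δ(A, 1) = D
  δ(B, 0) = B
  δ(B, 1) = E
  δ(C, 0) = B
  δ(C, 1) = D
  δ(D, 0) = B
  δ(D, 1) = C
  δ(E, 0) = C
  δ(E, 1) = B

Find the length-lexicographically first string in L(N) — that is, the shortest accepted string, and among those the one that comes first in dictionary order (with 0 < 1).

A breadth-first search from A reaches an accepting state first via the path A → D → B → E on input 001.
No string of length < 3 is accepted (BFS exhausts all shorter strings without reaching an accepting state), and 001 is the lexicographically least accepting string of length 3.

001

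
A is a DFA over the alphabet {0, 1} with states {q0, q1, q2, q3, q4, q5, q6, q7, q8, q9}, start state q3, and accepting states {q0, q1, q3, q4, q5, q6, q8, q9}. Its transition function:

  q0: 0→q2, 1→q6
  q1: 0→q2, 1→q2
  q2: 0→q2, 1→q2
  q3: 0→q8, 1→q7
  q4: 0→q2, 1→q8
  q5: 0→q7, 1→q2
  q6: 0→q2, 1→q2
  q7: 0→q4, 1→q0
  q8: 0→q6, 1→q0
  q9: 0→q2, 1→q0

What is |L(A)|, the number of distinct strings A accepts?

The useful subgraph on states {q0, q3, q4, q6, q7, q8} is acyclic, so L(A) is finite; the longest accepting path visits 6 useful states, giving maximum string length 5.
Counting accepting paths from q3 by length: 1 of length 0, 1 of length 1, 4 of length 2, 3 of length 3, 2 of length 4, 1 of length 5. Total 12.

12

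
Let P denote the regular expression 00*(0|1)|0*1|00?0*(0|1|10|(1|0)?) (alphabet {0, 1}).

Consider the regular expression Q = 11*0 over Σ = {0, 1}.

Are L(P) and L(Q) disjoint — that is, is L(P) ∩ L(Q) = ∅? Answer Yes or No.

Converting the expression P to a DFA (subset construction, then merging equivalent states) gives the minimal DFA with states {p0, p1, p2, p3, p4}, start state p0, accepting states {p1, p2, p3} and transitions p0: 0→p1, 1→p2; p1: 0→p1, 1→p3; p2: 0→p4, 1→p4; p3: 0→p2, 1→p4; p4: 0→p4, 1→p4.
Converting the expression Q to a DFA (subset construction, then merging equivalent states) gives the minimal DFA with states {q0, q1, q2, q3}, start state q0, accepting states {q3} and transitions q0: 0→q1, 1→q2; q1: 0→q1, 1→q1; q2: 0→q3, 1→q2; q3: 0→q1, 1→q1.
Exploring the product automaton P × Q from the start pair (p0, q0), following both machines on each input symbol, reaches 8 state pairs: (p0, q0), (p1, q1), (p2, q2), (p3, q1), (p4, q3), (p4, q2), (p2, q1), (p4, q1).
P accepts in {p1, p2, p3} and Q accepts in {q3}; no reachable pair has both components accepting, so no string drives both machines to acceptance simultaneously and L(P) ∩ L(Q) = ∅.
So no string is accepted by both, and the intersection is empty.

Yes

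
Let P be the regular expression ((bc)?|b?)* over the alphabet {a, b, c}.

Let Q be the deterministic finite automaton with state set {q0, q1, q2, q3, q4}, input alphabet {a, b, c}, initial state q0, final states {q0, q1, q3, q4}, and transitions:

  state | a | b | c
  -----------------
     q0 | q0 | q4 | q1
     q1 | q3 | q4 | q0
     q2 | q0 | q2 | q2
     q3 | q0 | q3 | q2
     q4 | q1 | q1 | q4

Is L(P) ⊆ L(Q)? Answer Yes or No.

Yes

Converting the expression P to a DFA (subset construction, then merging equivalent states) gives the minimal DFA with states {p0, p1, p2}, start state p0, accepting states {p0, p2} and transitions p0: a→p1, b→p2, c→p1; p1: a→p1, b→p1, c→p1; p2: a→p1, b→p2, c→p0.
Exploring the product automaton P × Q from the start pair (p0, q0), following both machines on each input symbol, reaches 9 state pairs: (p0, q0), (p1, q0), (p2, q4), (p1, q1), (p1, q4), (p2, q1), (p0, q4), (p1, q3), (p1, q2).
P accepts in {p0, p2} and Q accepts in {q0, q1, q3, q4}. The reachable pairs whose P-component is accepting are (p0, q0), (p2, q4), (p2, q1), (p0, q4); in each of them the Q-component is accepting too, so the product for L(P) \ L(Q) (P-component accepting, Q-component rejecting) has no reachable accepting pair and the difference is empty.
Hence every string in L(P) is also in L(Q).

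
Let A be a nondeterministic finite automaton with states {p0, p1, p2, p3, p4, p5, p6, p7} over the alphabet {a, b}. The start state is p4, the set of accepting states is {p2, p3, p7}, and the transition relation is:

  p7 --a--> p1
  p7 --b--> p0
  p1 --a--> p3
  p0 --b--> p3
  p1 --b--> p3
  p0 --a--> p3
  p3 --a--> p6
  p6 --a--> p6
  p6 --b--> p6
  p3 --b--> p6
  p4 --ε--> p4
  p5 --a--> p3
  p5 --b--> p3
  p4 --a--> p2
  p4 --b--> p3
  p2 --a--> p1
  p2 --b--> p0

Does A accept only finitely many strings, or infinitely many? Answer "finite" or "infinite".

finite

The useful states (reachable from p4 and able to reach an accepting state) are {p0, p1, p2, p3, p4}.
Restricted to these states the transition graph has no cycle, so every accepting path has bounded length and L is finite.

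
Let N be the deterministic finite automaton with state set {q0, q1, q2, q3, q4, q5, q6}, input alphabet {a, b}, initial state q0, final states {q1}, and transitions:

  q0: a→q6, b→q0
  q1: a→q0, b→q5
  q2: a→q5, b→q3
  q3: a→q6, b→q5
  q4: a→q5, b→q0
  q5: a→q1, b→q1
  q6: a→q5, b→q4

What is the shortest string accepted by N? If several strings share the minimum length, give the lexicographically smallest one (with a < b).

aaa

A breadth-first search from q0 reaches an accepting state first via the path q0 → q6 → q5 → q1 on input aaa.
No string of length < 3 is accepted (BFS exhausts all shorter strings without reaching an accepting state), and aaa is the lexicographically least accepting string of length 3.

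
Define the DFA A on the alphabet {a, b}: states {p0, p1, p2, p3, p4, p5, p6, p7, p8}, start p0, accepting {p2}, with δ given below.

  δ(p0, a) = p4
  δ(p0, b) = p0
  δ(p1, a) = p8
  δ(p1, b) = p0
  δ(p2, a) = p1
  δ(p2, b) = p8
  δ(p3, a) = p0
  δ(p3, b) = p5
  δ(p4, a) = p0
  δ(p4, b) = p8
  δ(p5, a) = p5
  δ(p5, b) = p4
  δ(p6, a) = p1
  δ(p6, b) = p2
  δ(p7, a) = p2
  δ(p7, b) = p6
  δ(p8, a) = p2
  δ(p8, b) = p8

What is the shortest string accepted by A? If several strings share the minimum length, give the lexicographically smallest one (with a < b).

A breadth-first search from p0 reaches an accepting state first via the path p0 → p4 → p8 → p2 on input aba.
No string of length < 3 is accepted (BFS exhausts all shorter strings without reaching an accepting state), and aba is the lexicographically least accepting string of length 3.

aba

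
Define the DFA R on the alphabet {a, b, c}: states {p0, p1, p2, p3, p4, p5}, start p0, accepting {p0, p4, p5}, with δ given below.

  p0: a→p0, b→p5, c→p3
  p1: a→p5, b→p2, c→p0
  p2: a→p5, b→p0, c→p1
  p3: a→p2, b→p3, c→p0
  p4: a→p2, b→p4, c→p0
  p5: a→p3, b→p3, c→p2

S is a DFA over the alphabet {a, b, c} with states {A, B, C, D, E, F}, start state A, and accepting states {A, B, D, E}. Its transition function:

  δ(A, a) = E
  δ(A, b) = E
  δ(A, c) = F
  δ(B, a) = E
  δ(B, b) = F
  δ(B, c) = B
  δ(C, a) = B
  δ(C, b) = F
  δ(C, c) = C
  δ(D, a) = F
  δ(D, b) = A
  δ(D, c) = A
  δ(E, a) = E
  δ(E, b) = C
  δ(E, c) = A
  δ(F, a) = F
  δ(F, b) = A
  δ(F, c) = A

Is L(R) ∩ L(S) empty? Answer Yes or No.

The empty string ε is accepted by both R and S.
Hence L(R) ∩ L(S) ≠ ∅.

No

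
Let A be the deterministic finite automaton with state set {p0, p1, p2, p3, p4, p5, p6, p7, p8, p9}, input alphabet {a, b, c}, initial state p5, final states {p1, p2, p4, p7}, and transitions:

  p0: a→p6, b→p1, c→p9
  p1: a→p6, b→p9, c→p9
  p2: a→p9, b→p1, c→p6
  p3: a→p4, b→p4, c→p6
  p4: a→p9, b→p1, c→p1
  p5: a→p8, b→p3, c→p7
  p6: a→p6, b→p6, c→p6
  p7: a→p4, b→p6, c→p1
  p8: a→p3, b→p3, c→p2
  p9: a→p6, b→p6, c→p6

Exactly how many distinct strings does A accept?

25

The useful subgraph on states {p1, p2, p3, p4, p5, p7, p8} is acyclic, so L(A) is finite; the longest accepting path visits 5 useful states, giving maximum string length 4.
Counting accepting paths from p5 by length: 1 of length 1, 5 of length 2, 11 of length 3, 8 of length 4. Total 25.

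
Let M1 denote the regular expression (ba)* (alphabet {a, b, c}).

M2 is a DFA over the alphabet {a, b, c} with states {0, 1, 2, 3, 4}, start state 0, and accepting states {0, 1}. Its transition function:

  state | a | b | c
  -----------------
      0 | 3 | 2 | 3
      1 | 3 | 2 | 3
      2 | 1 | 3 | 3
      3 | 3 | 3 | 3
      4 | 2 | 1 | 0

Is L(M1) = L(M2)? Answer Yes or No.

Converting the expression M1 to a DFA (subset construction, then merging equivalent states) gives the minimal DFA with states {r0, r1, r2}, start state r0, accepting states {r0} and transitions r0: a→r1, b→r2, c→r1; r1: a→r1, b→r1, c→r1; r2: a→r0, b→r1, c→r1.
Exploring the product automaton M1 × M2 from the start pair (r0, 0), following both machines on each input symbol, reaches 4 state pairs: (r0, 0), (r1, 3), (r2, 2), (r0, 1).
M1 accepts in {r0} and M2 accepts in {0, 1}. In every reachable pair the two components are either both accepting — (r0, 0), (r0, 1) — or both non-accepting, so no string is accepted by exactly one of the machines: L(M1) \ L(M2) and L(M2) \ L(M1) are both empty.
Hence every string is accepted by M1 iff it is accepted by M2, and the two languages coincide.

Yes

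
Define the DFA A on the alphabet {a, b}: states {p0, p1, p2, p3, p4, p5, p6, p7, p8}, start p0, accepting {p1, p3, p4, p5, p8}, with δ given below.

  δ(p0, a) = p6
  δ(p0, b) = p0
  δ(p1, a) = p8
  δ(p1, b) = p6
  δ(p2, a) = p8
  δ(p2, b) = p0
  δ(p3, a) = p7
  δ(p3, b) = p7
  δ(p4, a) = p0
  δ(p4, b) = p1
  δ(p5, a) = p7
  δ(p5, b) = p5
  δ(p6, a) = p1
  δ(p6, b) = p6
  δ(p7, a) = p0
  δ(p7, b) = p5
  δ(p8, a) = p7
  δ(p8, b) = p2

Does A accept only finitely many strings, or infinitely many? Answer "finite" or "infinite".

State p0 is reachable from the start and can reach an accepting state, and it lies on the cycle p0 → p0.
Traversing that cycle any number of times yields accepted strings of unbounded length, so the language is infinite.

infinite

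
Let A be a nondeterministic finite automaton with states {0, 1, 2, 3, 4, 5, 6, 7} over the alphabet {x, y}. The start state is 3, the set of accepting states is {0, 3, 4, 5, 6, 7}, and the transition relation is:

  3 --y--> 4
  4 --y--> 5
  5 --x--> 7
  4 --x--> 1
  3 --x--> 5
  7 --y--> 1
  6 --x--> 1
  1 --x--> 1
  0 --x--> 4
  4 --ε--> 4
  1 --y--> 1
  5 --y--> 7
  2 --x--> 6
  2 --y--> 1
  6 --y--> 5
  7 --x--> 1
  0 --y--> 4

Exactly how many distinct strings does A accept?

8

The useful subgraph on states {3, 4, 5, 7} is acyclic, so L(A) is finite; the longest accepting path visits 4 useful states, giving maximum string length 3.
Counting accepting paths from 3 by length: 1 of length 0, 2 of length 1, 3 of length 2, 2 of length 3. Total 8.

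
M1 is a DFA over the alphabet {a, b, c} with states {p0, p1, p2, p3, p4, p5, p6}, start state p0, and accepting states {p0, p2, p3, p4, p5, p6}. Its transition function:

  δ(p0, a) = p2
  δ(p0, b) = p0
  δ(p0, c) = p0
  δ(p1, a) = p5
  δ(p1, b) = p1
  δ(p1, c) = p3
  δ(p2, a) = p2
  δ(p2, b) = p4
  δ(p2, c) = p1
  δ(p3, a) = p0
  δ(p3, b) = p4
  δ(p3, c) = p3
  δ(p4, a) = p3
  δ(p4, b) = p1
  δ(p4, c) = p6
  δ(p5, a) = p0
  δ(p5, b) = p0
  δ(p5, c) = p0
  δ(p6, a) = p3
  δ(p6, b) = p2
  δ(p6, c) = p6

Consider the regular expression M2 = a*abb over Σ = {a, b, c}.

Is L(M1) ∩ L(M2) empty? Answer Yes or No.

Converting the expression M2 to a DFA (subset construction, then merging equivalent states) gives the minimal DFA with states {r0, r1, r2, r3, r4}, start state r0, accepting states {r4} and transitions r0: a→r1, b→r2, c→r2; r1: a→r1, b→r3, c→r2; r2: a→r2, b→r2, c→r2; r3: a→r2, b→r4, c→r2; r4: a→r2, b→r2, c→r2.
Exploring the product automaton M1 × M2 from the start pair (p0, r0), following both machines on each input symbol, reaches 11 state pairs: (p0, r0), (p2, r1), (p0, r2), (p4, r3), (p1, r2), (p2, r2), (p3, r2), (p1, r4), (p6, r2), (p5, r2), (p4, r2).
M1 accepts in {p0, p2, p3, p4, p5, p6} and M2 accepts in {r4}; no reachable pair has both components accepting, so no string drives both machines to acceptance simultaneously and L(M1) ∩ L(M2) = ∅.
So no string is accepted by both, and the intersection is empty.

Yes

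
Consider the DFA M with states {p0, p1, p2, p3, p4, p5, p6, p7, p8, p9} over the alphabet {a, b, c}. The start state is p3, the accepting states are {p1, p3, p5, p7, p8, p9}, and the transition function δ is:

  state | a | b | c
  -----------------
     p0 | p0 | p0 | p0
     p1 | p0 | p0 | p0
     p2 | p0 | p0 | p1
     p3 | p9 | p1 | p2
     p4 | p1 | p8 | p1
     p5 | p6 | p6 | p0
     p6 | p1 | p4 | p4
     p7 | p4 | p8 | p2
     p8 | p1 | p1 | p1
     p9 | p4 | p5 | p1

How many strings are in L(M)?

The useful subgraph on states {p1, p2, p3, p4, p5, p6, p8, p9} is acyclic, so L(M) is finite; the longest accepting path visits 7 useful states, giving maximum string length 6.
Counting accepting paths from p3 by length: 1 of length 0, 2 of length 1, 3 of length 2, 3 of length 3, 5 of length 4, 12 of length 5, 12 of length 6. Total 38.

38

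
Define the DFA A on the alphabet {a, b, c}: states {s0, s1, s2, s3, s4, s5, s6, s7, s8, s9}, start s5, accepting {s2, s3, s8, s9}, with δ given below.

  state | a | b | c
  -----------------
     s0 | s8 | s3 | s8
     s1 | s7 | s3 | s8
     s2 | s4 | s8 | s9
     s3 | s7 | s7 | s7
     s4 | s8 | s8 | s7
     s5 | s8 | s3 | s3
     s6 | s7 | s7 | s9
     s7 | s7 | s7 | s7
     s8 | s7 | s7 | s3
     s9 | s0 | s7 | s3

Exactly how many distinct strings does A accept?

4

The useful subgraph on states {s3, s5, s8} is acyclic, so L(A) is finite; the longest accepting path visits 3 useful states, giving maximum string length 2.
Counting accepting paths from s5 by length: 3 of length 1, 1 of length 2. Total 4.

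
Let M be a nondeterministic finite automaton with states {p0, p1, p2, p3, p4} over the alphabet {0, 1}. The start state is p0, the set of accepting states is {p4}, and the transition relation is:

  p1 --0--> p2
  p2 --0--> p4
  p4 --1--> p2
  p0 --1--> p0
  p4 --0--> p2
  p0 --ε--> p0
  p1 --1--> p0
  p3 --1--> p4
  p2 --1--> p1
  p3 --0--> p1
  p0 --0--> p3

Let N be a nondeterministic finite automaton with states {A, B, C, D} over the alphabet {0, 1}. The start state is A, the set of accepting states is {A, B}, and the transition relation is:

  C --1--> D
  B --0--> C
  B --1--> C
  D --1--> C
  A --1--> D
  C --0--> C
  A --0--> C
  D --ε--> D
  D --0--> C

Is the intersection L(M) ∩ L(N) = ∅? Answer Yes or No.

Exploring the product automaton M × N from the start pair (p0, A), following both machines on each input symbol, reaches 10 state pairs: (p0, A), (p3, C), (p0, D), (p1, C), (p4, D), (p0, C), (p2, C), (p4, C), (p1, D), (p2, D).
M accepts in {p4} and N accepts in {A, B}; no reachable pair has both components accepting, so no string drives both machines to acceptance simultaneously and L(M) ∩ L(N) = ∅.
So no string is accepted by both, and the intersection is empty.

Yes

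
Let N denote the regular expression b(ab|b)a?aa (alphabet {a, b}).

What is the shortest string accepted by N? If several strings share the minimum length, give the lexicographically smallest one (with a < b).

bbaa

By inspection of the expression, no string of length less than 4 matches, and bbaa is the lexicographically first match of length 4.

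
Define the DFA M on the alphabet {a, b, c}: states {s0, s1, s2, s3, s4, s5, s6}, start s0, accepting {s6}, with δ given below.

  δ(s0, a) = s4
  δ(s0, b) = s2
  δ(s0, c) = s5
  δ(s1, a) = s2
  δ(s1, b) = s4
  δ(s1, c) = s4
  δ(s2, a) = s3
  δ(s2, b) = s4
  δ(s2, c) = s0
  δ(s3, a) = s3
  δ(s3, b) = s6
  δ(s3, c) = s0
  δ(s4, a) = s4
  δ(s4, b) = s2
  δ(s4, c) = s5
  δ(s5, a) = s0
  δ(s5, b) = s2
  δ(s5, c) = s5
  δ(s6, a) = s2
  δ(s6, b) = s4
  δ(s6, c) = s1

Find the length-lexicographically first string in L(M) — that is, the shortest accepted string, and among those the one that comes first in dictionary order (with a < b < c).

bab

A breadth-first search from s0 reaches an accepting state first via the path s0 → s2 → s3 → s6 on input bab.
No string of length < 3 is accepted (BFS exhausts all shorter strings without reaching an accepting state), and bab is the lexicographically least accepting string of length 3.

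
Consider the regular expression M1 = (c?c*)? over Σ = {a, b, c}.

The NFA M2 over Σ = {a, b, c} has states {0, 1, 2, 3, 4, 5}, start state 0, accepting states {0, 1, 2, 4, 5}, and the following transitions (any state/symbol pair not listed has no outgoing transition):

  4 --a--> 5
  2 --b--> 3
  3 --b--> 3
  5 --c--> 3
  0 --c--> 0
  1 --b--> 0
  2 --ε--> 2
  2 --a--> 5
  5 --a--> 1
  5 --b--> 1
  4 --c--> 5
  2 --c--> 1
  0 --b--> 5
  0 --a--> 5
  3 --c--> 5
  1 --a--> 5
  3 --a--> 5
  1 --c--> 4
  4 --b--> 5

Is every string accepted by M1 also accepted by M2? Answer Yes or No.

Yes

Converting the expression M1 to a DFA (subset construction, then merging equivalent states) gives the minimal DFA with states {r0, r1}, start state r0, accepting states {r0} and transitions r0: a→r1, b→r1, c→r0; r1: a→r1, b→r1, c→r1.
Exploring the product automaton M1 × M2 from the start pair (r0, 0), following both machines on each input symbol, reaches 6 state pairs: (r0, 0), (r1, 5), (r1, 1), (r1, 3), (r1, 0), (r1, 4).
M1 accepts in {r0} and M2 accepts in {0, 1, 2, 4, 5}. The reachable pairs whose M1-component is accepting are (r0, 0); in each of them the M2-component is accepting too, so the product for L(M1) \ L(M2) (M1-component accepting, M2-component rejecting) has no reachable accepting pair and the difference is empty.
Hence every string in L(M1) is also in L(M2).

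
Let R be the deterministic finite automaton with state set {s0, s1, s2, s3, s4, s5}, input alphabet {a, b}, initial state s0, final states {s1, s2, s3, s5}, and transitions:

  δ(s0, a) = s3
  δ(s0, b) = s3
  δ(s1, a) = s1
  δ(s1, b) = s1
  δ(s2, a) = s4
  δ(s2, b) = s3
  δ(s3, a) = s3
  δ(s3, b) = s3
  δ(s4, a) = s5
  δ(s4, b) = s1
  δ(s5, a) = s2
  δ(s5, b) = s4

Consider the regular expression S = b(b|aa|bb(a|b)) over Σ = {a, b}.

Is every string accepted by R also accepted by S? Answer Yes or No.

No

The string a is in L(R) but not in L(S).
So L(R) ⊄ L(S).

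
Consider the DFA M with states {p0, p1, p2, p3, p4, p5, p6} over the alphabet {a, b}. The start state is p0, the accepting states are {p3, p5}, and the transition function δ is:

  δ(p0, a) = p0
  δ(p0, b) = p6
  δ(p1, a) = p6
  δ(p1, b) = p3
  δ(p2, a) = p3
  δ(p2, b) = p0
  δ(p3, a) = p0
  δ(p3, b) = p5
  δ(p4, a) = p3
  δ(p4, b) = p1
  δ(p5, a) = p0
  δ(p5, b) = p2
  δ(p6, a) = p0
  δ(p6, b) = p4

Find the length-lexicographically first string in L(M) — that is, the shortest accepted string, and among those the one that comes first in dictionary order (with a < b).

A breadth-first search from p0 reaches an accepting state first via the path p0 → p6 → p4 → p3 on input bba.
No string of length < 3 is accepted (BFS exhausts all shorter strings without reaching an accepting state), and bba is the lexicographically least accepting string of length 3.

bba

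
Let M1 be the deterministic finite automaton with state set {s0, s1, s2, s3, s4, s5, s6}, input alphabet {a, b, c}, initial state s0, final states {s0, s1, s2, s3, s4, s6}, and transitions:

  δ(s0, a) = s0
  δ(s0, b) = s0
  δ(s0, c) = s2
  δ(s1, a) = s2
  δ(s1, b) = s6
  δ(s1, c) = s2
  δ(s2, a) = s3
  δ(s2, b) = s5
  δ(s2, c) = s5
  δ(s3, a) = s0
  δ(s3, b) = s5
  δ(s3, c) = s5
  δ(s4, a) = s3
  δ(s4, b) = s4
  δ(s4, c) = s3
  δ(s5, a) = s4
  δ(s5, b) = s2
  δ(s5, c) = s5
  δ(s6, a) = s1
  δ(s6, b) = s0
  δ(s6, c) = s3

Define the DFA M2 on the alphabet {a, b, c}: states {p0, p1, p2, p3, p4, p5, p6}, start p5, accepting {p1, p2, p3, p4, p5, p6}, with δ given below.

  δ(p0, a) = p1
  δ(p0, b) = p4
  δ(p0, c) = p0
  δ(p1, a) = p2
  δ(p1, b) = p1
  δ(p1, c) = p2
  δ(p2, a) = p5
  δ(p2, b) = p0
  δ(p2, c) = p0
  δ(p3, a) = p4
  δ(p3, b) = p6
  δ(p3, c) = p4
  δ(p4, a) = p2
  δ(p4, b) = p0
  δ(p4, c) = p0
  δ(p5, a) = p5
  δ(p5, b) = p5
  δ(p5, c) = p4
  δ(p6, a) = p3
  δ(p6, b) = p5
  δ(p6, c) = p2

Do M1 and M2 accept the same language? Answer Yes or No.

Yes

Exploring the product automaton M1 × M2 from the start pair (s0, p5), following both machines on each input symbol, reaches 5 state pairs: (s0, p5), (s2, p4), (s3, p2), (s5, p0), (s4, p1).
M1 accepts in {s0, s1, s2, s3, s4, s6} and M2 accepts in {p1, p2, p3, p4, p5, p6}. In every reachable pair the two components are either both accepting — (s0, p5), (s2, p4), (s3, p2), (s4, p1) — or both non-accepting, so no string is accepted by exactly one of the machines: L(M1) \ L(M2) and L(M2) \ L(M1) are both empty.
Hence every string is accepted by M1 iff it is accepted by M2, and the two languages coincide.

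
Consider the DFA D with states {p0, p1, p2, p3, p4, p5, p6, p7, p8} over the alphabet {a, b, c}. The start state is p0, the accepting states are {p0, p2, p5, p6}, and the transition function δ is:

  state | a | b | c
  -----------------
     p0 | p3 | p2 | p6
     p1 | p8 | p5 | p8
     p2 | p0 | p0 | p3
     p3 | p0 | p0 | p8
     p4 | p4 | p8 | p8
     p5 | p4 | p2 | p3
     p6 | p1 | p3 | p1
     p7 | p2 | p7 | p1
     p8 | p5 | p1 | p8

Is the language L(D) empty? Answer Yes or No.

The empty string ε is accepted: the run p0 ends in the accepting state p0.
Since at least one string is accepted, L(D) is not empty.

No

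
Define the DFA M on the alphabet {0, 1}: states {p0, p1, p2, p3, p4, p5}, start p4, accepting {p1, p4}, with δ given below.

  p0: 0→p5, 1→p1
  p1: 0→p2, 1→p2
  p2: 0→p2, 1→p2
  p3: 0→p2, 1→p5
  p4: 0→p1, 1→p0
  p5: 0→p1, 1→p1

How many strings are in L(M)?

The useful subgraph on states {p0, p1, p4, p5} is acyclic, so L(M) is finite; the longest accepting path visits 4 useful states, giving maximum string length 3.
Counting accepting paths from p4 by length: 1 of length 0, 1 of length 1, 1 of length 2, 2 of length 3. Total 5.

5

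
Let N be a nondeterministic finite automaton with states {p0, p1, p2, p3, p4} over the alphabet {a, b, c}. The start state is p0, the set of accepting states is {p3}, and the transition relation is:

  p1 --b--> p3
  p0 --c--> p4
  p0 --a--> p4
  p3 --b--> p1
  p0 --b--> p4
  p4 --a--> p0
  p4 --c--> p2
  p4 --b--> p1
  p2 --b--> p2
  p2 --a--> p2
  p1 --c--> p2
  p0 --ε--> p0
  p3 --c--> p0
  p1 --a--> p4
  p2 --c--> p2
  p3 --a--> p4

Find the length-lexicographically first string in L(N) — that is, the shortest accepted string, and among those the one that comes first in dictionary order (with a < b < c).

abb

A breadth-first search from p0 reaches an accepting state first via the path p0 → p4 → p1 → p3 on input abb.
No string of length < 3 is accepted (BFS exhausts all shorter strings without reaching an accepting state), and abb is the lexicographically least accepting string of length 3.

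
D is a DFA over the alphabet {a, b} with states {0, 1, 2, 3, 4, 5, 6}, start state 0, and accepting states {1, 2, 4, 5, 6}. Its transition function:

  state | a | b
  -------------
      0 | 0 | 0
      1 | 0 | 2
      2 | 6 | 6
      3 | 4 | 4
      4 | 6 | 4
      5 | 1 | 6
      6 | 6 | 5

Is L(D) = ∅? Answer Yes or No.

Yes

The states reachable from the start state are {0}.
None of the accepting states {1, 2, 4, 5, 6} is reachable, so no string is accepted and L(D) = ∅.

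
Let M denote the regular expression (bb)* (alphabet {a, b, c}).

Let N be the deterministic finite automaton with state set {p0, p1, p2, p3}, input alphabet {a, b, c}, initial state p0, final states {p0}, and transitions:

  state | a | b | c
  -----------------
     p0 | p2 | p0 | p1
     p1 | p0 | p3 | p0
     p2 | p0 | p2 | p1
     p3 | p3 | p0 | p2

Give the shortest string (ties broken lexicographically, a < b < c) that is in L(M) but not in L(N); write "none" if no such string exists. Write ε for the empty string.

Converting the expression M to a DFA (subset construction, then merging equivalent states) gives the minimal DFA with states {m0, m1, m2}, start state m0, accepting states {m0} and transitions m0: a→m1, b→m2, c→m1; m1: a→m1, b→m1, c→m1; m2: a→m1, b→m0, c→m1.
Exploring the product automaton M × N from the start pair (m0, p0), following both machines on each input symbol, reaches 6 state pairs: (m0, p0), (m1, p2), (m2, p0), (m1, p1), (m1, p0), (m1, p3).
M accepts in {m0} and N accepts in {p0}. The reachable pairs whose M-component is accepting are (m0, p0); in each of them the N-component is accepting too, so the product for L(M) \ L(N) (M-component accepting, N-component rejecting) has no reachable accepting pair and the difference is empty.
So every string accepted by M is also accepted by N: L(M) \ L(N) = ∅ and there is no such string.

none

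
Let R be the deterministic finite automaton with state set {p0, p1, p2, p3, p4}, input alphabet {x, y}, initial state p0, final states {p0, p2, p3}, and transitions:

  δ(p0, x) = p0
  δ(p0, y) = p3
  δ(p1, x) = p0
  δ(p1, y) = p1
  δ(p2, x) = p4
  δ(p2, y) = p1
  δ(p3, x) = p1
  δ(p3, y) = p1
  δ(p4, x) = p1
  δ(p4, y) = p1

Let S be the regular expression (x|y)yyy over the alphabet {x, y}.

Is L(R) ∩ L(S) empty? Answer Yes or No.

Converting the expression S to a DFA (subset construction, then merging equivalent states) gives the minimal DFA with states {s0, s1, s2, s3, s4, s5}, start state s0, accepting states {s5} and transitions s0: x→s1, y→s1; s1: x→s2, y→s3; s2: x→s2, y→s2; s3: x→s2, y→s4; s4: x→s2, y→s5; s5: x→s2, y→s2.
Exploring the product automaton R × S from the start pair (p0, s0), following both machines on each input symbol, reaches 10 state pairs: (p0, s0), (p0, s1), (p3, s1), (p0, s2), (p3, s3), (p1, s2), (p1, s3), (p3, s2), (p1, s4), (p1, s5).
R accepts in {p0, p2, p3} and S accepts in {s5}; no reachable pair has both components accepting, so no string drives both machines to acceptance simultaneously and L(R) ∩ L(S) = ∅.
So no string is accepted by both, and the intersection is empty.

Yes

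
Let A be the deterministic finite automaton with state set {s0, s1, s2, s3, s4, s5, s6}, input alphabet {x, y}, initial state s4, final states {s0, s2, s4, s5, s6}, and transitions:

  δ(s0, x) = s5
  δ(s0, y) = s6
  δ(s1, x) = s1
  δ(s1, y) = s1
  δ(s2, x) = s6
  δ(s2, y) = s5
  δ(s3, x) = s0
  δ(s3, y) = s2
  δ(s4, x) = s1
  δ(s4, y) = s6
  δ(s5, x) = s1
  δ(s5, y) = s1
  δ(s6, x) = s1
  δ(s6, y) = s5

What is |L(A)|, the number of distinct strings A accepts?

3

The useful subgraph on states {s4, s5, s6} is acyclic, so L(A) is finite; the longest accepting path visits 3 useful states, giving maximum string length 2.
Counting accepting paths from s4 by length: 1 of length 0, 1 of length 1, 1 of length 2. Total 3.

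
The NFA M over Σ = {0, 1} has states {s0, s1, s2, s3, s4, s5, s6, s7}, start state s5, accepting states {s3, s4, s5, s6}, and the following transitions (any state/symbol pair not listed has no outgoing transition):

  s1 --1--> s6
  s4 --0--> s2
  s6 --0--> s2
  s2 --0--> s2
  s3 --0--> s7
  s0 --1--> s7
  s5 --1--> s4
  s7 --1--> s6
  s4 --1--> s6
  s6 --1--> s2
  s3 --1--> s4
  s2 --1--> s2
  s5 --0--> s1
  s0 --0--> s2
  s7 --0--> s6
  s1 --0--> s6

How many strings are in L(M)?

5

The useful subgraph on states {s1, s4, s5, s6} is acyclic, so L(M) is finite; the longest accepting path visits 3 useful states, giving maximum string length 2.
Counting accepting paths from s5 by length: 1 of length 0, 1 of length 1, 3 of length 2. Total 5.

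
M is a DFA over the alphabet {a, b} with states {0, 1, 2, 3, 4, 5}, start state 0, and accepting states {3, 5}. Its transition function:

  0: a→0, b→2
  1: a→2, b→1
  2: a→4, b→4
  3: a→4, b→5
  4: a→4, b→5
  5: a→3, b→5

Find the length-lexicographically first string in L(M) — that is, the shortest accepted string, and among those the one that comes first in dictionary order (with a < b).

A breadth-first search from 0 reaches an accepting state first via the path 0 → 2 → 4 → 5 on input bab.
No string of length < 3 is accepted (BFS exhausts all shorter strings without reaching an accepting state), and bab is the lexicographically least accepting string of length 3.

bab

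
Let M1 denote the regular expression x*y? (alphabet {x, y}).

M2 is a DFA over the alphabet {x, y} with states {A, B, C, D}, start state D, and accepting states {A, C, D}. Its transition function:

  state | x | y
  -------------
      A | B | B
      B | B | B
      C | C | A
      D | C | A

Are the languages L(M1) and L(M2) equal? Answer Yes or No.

Yes

Converting the expression M1 to a DFA (subset construction, then merging equivalent states) gives the minimal DFA with states {r0, r1, r2}, start state r0, accepting states {r0, r1} and transitions r0: x→r0, y→r1; r1: x→r2, y→r2; r2: x→r2, y→r2.
Exploring the product automaton M1 × M2 from the start pair (r0, D), following both machines on each input symbol, reaches 4 state pairs: (r0, D), (r0, C), (r1, A), (r2, B).
M1 accepts in {r0, r1} and M2 accepts in {A, C, D}. In every reachable pair the two components are either both accepting — (r0, D), (r0, C), (r1, A) — or both non-accepting, so no string is accepted by exactly one of the machines: L(M1) \ L(M2) and L(M2) \ L(M1) are both empty.
Hence every string is accepted by M1 iff it is accepted by M2, and the two languages coincide.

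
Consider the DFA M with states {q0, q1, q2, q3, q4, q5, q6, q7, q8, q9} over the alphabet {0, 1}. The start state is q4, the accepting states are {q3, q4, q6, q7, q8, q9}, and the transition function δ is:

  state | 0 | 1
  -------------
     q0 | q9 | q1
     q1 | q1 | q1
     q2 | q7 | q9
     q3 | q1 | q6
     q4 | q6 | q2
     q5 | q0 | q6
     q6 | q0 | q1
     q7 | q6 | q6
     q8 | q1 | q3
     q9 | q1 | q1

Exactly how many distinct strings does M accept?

9

The useful subgraph on states {q0, q2, q4, q6, q7, q9} is acyclic, so L(M) is finite; the longest accepting path visits 6 useful states, giving maximum string length 5.
Counting accepting paths from q4 by length: 1 of length 0, 1 of length 1, 2 of length 2, 3 of length 3, 2 of length 5. Total 9.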